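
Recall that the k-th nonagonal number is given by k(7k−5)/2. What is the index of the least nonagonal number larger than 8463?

50

Solve n(7n−5)/2 > 8463 for integer n.
The largest n with value ≤ 8463 is 49 (since 8281 ≤ 8463 < 8625), so the first above is n = 50, value 8625.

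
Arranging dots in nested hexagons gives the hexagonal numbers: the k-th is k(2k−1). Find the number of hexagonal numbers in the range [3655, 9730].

The n-th hexagonal number is n(2n−1).
Smallest index with value ≥ 3655: n = 43 (giving 3655).
Largest index with value ≤ 9730: n = 70 (giving 9730).
Indices 43 through 70: 28 terms.

28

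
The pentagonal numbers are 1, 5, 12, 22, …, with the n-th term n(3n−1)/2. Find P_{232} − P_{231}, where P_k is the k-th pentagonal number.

Consecutive pentagonal numbers differ by 3n − 2: here 3·232 − 2 = 694.

694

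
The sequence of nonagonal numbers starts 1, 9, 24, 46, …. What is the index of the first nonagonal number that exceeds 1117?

Solve n(7n−5)/2 > 1117 for integer n.
The largest n with value ≤ 1117 is 18 (since 1089 ≤ 1117 < 1216), so the first above is n = 19, value 1216.

19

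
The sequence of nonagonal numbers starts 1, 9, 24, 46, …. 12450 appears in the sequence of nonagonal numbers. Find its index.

Set n(7n−5)/2 = 12450, giving 7n² − 5n − 24900 = 0.
The discriminant is 25 + 56·12450 = 697225, and √697225 = 835.
So n = (5 + 835) / 14 = 840/14 = 60.
Check: 60·(7·60 − 5)/2 = 12450. ✓

60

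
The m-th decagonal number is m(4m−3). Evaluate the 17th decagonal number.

The 17th decagonal number is n(4n−3) with n = 17.
17·(4·17 − 3) = 17·65 = 1105.

1105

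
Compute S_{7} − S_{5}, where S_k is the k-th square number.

7² = 49 and 5² = 25.
Difference: 49 − 25 = 24.

24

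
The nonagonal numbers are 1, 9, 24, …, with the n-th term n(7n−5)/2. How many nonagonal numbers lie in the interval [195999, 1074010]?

318

The n-th nonagonal number is n(7n−5)/2.
Smallest index with value ≥ 195999: n = 237 (giving 195999).
Largest index with value ≤ 1074010: n = 554 (giving 1072821).
Indices 237 through 554: 318 terms.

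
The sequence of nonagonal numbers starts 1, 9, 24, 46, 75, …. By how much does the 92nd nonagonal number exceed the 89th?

1893

92·(7·92 − 5)/2 = 29394 and 89·(7·89 − 5)/2 = 27501.
Difference: 29394 − 27501 = 1893.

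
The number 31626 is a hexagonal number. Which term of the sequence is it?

Set n(2n−1) = 31626, giving 2n² − n − 31626 = 0.
The discriminant is 1 + 8·31626 = 253009, and √253009 = 503.
So n = (1 + 503) / 4 = 504/4 = 126.
Check: 126·(2·126 − 1) = 31626. ✓

126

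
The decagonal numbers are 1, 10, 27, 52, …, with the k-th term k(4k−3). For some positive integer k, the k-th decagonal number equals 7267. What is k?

Set n(4n−3) = 7267, giving 4n² − 3n − 7267 = 0.
The discriminant is 9 + 16·7267 = 116281, and √116281 = 341.
So n = (3 + 341) / 8 = 344/8 = 43.

43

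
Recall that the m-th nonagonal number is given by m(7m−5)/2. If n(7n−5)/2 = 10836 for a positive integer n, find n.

56

Set n(7n−5)/2 = 10836, giving 7n² − 5n − 21672 = 0.
So n = (5 + 779) / 14 = 784/14 = 56.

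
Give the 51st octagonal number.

The 51st octagonal number is n(3n−2) with n = 51.
51·(3·51 − 2) = 51·151 = 7701.

7701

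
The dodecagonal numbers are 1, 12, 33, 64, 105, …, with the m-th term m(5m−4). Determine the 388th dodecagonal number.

751168

The 388th dodecagonal number is n(5n−4) with n = 388.
388·(5·388 − 4) = 388·1936 = 751168.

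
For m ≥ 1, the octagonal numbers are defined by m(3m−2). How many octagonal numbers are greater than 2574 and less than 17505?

47

The n-th octagonal number is n(3n−2).
Smallest index with value > 2574: n = 30 (giving 2640).
Largest index with value < 17505: n = 76 (giving 17176).
Indices 30 through 76: 47 terms.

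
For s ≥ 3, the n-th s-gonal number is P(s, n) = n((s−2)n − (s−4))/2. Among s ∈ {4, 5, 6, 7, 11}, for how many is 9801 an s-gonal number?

s = 4: P(4, 99) = 9801. ✓
s = 5: P(5, 81) = 9801. ✓
s = 6: P(6, 70) = 9730 and P(6, 71) = 10011; 9801 is not s-gonal.
s = 7: P(7, 62) = 9517 and P(7, 63) = 9828; 9801 is not s-gonal.
s = 11: P(11, 47) = 9776 and P(11, 48) = 10200; 9801 is not s-gonal.
Hits: s ∈ {4, 5} → 2.

2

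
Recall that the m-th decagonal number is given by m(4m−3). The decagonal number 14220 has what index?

60

Set n(4n−3) = 14220, giving 4n² − 3n − 14220 = 0.
The discriminant is 9 + 16·14220 = 227529, and √227529 = 477.
So n = (3 + 477) / 8 = 480/8 = 60.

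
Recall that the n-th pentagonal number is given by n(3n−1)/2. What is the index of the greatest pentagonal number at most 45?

Solve n(3n−1)/2 ≤ 45 for integer n.
n = 5 gives 35 ≤ 45, while n = 6 gives 51 > 45; so the answer is index 5.

5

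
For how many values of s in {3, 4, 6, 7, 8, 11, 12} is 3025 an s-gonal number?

s = 3: P(3, 77) = 3003 and P(3, 78) = 3081; 3025 is not s-gonal.
s = 4: P(4, 55) = 3025. ✓
s = 6: P(6, 39) = 3003 and P(6, 40) = 3160; 3025 is not s-gonal.
s = 7: P(7, 35) = 3010 and P(7, 36) = 3186; 3025 is not s-gonal.
s = 8: P(8, 32) = 3008 and P(8, 33) = 3201; 3025 is not s-gonal.
s = 11: P(11, 26) = 2951 and P(11, 27) = 3186; 3025 is not s-gonal.
s = 12: P(12, 25) = 3025. ✓
Hits: s ∈ {4, 12} → 2.

2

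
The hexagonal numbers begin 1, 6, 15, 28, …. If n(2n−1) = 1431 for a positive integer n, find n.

Set n(2n−1) = 1431, giving 2n² − n − 1431 = 0.
The discriminant is 1 + 8·1431 = 11449, and √11449 = 107.
So n = (1 + 107) / 4 = 108/4 = 27.

27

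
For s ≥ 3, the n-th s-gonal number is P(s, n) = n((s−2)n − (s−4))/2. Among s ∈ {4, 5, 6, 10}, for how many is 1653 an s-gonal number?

1

s = 4: P(4, 40) = 1600 and P(4, 41) = 1681; 1653 is not s-gonal.
s = 5: P(5, 33) = 1617 and P(5, 34) = 1717; 1653 is not s-gonal.
s = 6: P(6, 29) = 1653. ✓
s = 10: P(10, 20) = 1540 and P(10, 21) = 1701; 1653 is not s-gonal.
Hits: s ∈ {6} → 1.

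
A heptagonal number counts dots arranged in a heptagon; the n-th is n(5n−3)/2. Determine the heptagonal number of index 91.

20566

The 91st heptagonal number is n(5n−3)/2 with n = 91.
91·(5·91 − 3)/2 = 91·452/2 = 91·226 = 20566.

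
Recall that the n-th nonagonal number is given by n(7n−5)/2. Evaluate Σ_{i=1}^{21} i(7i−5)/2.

Σ i(7i−5)/2 = (7Σi² − 5Σi) / 2 over i = 1..21.
Σi = 231 and Σi² = 3311.
(7·3311 − 5·231) / 2 = 22022/2 = 11011.

11011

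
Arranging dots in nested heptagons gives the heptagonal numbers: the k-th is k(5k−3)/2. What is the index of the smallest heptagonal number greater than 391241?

396

Solve n(5n−3)/2 > 391241 for integer n.
The largest n with value ≤ 391241 is 395 (since 389470 ≤ 391241 < 391446), so the first above is n = 396, value 391446.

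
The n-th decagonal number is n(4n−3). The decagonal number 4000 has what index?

Set n(4n−3) = 4000, giving 4n² − 3n − 4000 = 0.
The discriminant is 9 + 16·4000 = 64009, and √64009 = 253.
So n = (3 + 253) / 8 = 256/8 = 32.

32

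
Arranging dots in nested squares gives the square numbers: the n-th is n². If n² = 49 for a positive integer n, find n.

7

We need n² = 49, so n = √49 = 7.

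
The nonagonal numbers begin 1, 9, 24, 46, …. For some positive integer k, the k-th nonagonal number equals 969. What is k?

Set n(7n−5)/2 = 969, giving 7n² − 5n − 1938 = 0.
So n = (5 + 233) / 14 = 238/14 = 17.

17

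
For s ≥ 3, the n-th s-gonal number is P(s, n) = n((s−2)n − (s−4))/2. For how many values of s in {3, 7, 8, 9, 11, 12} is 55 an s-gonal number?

s = 3: P(3, 10) = 55. ✓
s = 7: P(7, 5) = 55. ✓
s = 8: P(8, 4) = 40 and P(8, 5) = 65; 55 is not s-gonal.
s = 9: P(9, 4) = 46 and P(9, 5) = 75; 55 is not s-gonal.
s = 11: P(11, 3) = 30 and P(11, 4) = 58; 55 is not s-gonal.
s = 12: P(12, 3) = 33 and P(12, 4) = 64; 55 is not s-gonal.
Hits: s ∈ {3, 7} → 2.

2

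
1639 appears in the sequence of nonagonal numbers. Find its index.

Set n(7n−5)/2 = 1639, giving 7n² − 5n − 3278 = 0.
So n = (5 + 303) / 14 = 308/14 = 22.
Check: 22·(7·22 − 5)/2 = 1639. ✓

22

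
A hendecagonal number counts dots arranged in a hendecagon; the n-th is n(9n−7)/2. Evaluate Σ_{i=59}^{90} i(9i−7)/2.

803168

Σ i(9i−7)/2 = (9Σi² − 7Σi) / 2 over i = 59..90.
Σi = 4095 − 1711 = 2384 and Σi² = 247065 − 66729 = 180336.
(9·180336 − 7·2384) / 2 = 1606336/2 = 803168.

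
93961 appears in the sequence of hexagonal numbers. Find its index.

217

Set n(2n−1) = 93961, giving 2n² − n − 93961 = 0.
The discriminant is 1 + 8·93961 = 751689, and √751689 = 867.
So n = (1 + 867) / 4 = 868/4 = 217.
Check: 217·(2·217 − 1) = 93961. ✓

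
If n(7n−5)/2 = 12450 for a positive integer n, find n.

60

Set n(7n−5)/2 = 12450, giving 7n² − 5n − 24900 = 0.
The discriminant is 25 + 56·12450 = 697225, and √697225 = 835.
So n = (5 + 835) / 14 = 840/14 = 60.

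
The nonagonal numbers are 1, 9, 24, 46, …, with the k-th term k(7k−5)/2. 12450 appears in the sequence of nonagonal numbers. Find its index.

Set n(7n−5)/2 = 12450, giving 7n² − 5n − 24900 = 0.
The discriminant is 25 + 56·12450 = 697225, and √697225 = 835.
So n = (5 + 835) / 14 = 840/14 = 60.

60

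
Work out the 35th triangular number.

The 35th triangular number is n(n+1)/2 with n = 35.
35·36/2 = 1260/2 = 630.

630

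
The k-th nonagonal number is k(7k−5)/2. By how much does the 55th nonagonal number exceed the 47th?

55·(7·55 − 5)/2 = 10450 and 47·(7·47 − 5)/2 = 7614.
Difference: 10450 − 7614 = 2836.

2836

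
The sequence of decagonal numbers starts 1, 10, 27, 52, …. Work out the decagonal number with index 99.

38907

The 99th decagonal number is n(4n−3) with n = 99.
99·(4·99 − 3) = 99·393 = 38907.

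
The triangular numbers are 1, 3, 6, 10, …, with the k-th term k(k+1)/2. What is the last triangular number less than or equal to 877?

861

Solve n(n+1)/2 ≤ 877 for integer n.
n = 41 gives 861 ≤ 877, while n = 42 gives 903 > 877; so the answer is 861.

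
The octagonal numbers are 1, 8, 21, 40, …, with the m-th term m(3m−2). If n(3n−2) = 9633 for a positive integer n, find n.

Set n(3n−2) = 9633, giving 3n² − 2n − 9633 = 0.
The discriminant is 4 + 12·9633 = 115600, and √115600 = 340.
So n = (2 + 340) / 6 = 342/6 = 57.

57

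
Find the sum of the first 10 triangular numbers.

Σ i(i+1)/2 = (Σi² + Σi) / 2 over i = 1..10.
Σi = 55 and Σi² = 385.
(1·385 + 1·55) / 2 = 440/2 = 220.

220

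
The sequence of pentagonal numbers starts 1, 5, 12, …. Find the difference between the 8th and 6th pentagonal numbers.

41

8·(3·8 − 1)/2 = 92 and 6·(3·6 − 1)/2 = 51.
Difference: 92 − 51 = 41.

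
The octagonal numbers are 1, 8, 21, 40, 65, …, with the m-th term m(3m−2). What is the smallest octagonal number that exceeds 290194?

Solve n(3n−2) > 290194 for integer n.
The largest n with value ≤ 290194 is 311 (since 289541 ≤ 290194 < 291408), so the first above is n = 312, value 291408.

291408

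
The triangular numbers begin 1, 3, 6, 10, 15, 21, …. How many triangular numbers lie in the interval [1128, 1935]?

The n-th triangular number is n(n+1)/2.
Smallest index with value ≥ 1128: n = 47 (giving 1128).
Largest index with value ≤ 1935: n = 61 (giving 1891).
Indices 47 through 61: 15 terms.

15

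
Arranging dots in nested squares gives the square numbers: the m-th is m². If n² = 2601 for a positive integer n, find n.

We need n² = 2601, so n = √2601 = 51.
Check: 51² = 2601. ✓

51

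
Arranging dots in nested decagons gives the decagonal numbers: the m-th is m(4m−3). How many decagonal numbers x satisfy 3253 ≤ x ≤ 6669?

The n-th decagonal number is n(4n−3).
Smallest index with value ≥ 3253: n = 29 (giving 3277).
Largest index with value ≤ 6669: n = 41 (giving 6601).
Indices 29 through 41: 13 terms.

13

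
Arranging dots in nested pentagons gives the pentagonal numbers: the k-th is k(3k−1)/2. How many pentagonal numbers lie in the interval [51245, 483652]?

The n-th pentagonal number is n(3n−1)/2.
Smallest index with value ≥ 51245: n = 185 (giving 51245).
Largest index with value ≤ 483652: n = 568 (giving 483652).
Indices 185 through 568: 384 terms.

384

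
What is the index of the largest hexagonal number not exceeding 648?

18

Solve n(2n−1) ≤ 648 for integer n.
n = 18 gives 630 ≤ 648, while n = 19 gives 703 > 648; so the answer is index 18.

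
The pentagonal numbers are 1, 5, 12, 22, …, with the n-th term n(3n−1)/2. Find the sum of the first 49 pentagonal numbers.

Σ i(3i−1)/2 = (3Σi² − Σi) / 2 over i = 1..49.
Σi = 1225 and Σi² = 40425.
(3·40425 − 1·1225) / 2 = 120050/2 = 60025.

60025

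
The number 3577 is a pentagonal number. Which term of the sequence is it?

49

Set n(3n−1)/2 = 3577, giving 3n² − n − 7154 = 0.
The discriminant is 1 + 24·3577 = 85849, and √85849 = 293.
So n = (1 + 293) / 6 = 294/6 = 49.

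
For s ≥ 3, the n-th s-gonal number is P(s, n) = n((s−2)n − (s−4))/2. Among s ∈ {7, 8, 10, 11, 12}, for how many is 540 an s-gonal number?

s = 7: P(7, 15) = 540. ✓
s = 8: P(8, 13) = 481 and P(8, 14) = 560; 540 is not s-gonal.
s = 10: P(10, 12) = 540. ✓
s = 11: P(11, 11) = 506 and P(11, 12) = 606; 540 is not s-gonal.
s = 12: P(12, 10) = 460 and P(12, 11) = 561; 540 is not s-gonal.
Hits: s ∈ {7, 10} → 2.

2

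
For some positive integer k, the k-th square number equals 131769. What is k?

We need n² = 131769, so n = √131769 = 363.

363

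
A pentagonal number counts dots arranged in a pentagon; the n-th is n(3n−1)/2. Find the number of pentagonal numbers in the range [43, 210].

The n-th pentagonal number is n(3n−1)/2.
Smallest index with value ≥ 43: n = 6 (giving 51).
Largest index with value ≤ 210: n = 12 (giving 210).
Indices 6 through 12: 7 terms.

7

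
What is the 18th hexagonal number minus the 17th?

Consecutive hexagonal numbers differ by 4n − 3: here 4·18 − 3 = 69.

69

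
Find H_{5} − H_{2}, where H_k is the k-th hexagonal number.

39

5·(2·5 − 1) = 45 and 2·(2·2 − 1) = 6.
Difference: 45 − 6 = 39.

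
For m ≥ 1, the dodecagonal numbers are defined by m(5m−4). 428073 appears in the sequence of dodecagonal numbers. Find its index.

293

Set n(5n−4) = 428073, giving 5n² − 4n − 428073 = 0.
The discriminant is 16 + 20·428073 = 8561476, and √8561476 = 2926.
So n = (4 + 2926) / 10 = 2930/10 = 293.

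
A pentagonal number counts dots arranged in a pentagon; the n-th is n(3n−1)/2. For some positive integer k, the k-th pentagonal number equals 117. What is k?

9

Set n(3n−1)/2 = 117, giving 3n² − n − 234 = 0.
So n = (1 + 53) / 6 = 54/6 = 9.
Check: 9·(3·9 − 1)/2 = 117. ✓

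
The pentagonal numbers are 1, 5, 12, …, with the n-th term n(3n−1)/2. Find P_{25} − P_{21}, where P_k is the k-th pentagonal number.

274

25·(3·25 − 1)/2 = 925 and 21·(3·21 − 1)/2 = 651.
Difference: 925 − 651 = 274.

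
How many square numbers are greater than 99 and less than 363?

10

The n-th square number is n².
Smallest index with value > 99: n = 10 (giving 100).
Largest index with value < 363: n = 19 (giving 361).
Indices 10 through 19: 10 terms.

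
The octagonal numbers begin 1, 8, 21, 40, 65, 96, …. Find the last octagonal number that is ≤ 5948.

Solve n(3n−2) ≤ 5948 for integer n.
n = 44 gives 5720 ≤ 5948, while n = 45 gives 5985 > 5948; so the answer is 5720.

5720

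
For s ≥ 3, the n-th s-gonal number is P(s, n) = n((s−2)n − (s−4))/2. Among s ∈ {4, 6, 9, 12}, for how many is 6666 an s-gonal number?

s = 4: P(4, 81) = 6561 and P(4, 82) = 6724; 6666 is not s-gonal.
s = 6: P(6, 57) = 6441 and P(6, 58) = 6670; 6666 is not s-gonal.
s = 9: P(9, 44) = 6666. ✓
s = 12: P(12, 36) = 6336 and P(12, 37) = 6697; 6666 is not s-gonal.
Hits: s ∈ {9} → 1.

1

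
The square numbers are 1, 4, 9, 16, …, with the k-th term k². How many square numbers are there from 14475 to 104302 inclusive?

202

The n-th square number is n².
Smallest index with value ≥ 14475: n = 121 (giving 14641).
Largest index with value ≤ 104302: n = 322 (giving 103684).
Indices 121 through 322: 202 terms.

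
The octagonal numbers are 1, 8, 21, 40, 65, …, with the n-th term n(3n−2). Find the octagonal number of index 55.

The 55th octagonal number is n(3n−2) with n = 55.
55·(3·55 − 2) = 55·163 = 8965.

8965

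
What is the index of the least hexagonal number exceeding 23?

Solve n(2n−1) > 23 for integer n.
The largest n with value ≤ 23 is 3 (since 15 ≤ 23 < 28), so the first above is n = 4, value 28.

4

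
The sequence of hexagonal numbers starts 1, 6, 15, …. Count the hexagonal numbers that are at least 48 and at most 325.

8

The n-th hexagonal number is n(2n−1).
Smallest index with value ≥ 48: n = 6 (giving 66).
Largest index with value ≤ 325: n = 13 (giving 325).
Indices 6 through 13: 8 terms.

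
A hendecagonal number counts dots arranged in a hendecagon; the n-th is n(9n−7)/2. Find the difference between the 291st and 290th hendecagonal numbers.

Consecutive hendecagonal numbers differ by 9n − 8: here 9·291 − 8 = 2611.

2611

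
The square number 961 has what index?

31

We need n² = 961, so n = √961 = 31.
Check: 31² = 961. ✓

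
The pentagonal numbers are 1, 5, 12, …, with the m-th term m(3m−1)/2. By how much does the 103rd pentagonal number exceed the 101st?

103·(3·103 − 1)/2 = 15862 and 101·(3·101 − 1)/2 = 15251.
Difference: 15862 − 15251 = 611.

611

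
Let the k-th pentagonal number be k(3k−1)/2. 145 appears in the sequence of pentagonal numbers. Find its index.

10

Set n(3n−1)/2 = 145, giving 3n² − n − 290 = 0.
The discriminant is 1 + 24·145 = 3481, and √3481 = 59.
So n = (1 + 59) / 6 = 60/6 = 10.
Check: 10·(3·10 − 1)/2 = 145. ✓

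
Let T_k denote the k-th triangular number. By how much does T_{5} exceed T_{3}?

5·6/2 = 15 and 3·4/2 = 6.
Difference: 15 − 6 = 9.

9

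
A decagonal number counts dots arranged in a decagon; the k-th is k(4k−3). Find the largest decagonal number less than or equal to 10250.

Solve n(4n−3) ≤ 10250 for integer n.
n = 50 gives 9850 ≤ 10250, while n = 51 gives 10251 > 10250; so the answer is 9850.

9850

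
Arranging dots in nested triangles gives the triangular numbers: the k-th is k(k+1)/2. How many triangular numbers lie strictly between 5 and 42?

6

The n-th triangular number is n(n+1)/2.
Smallest index with value > 5: n = 3 (giving 6).
Largest index with value < 42: n = 8 (giving 36).
Indices 3 through 8: 6 terms.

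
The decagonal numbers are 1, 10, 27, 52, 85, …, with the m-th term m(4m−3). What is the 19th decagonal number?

The 19th decagonal number is n(4n−3) with n = 19.
19·(4·19 − 3) = 19·73 = 1387.

1387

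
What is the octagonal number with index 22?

1408

22·(3·22 − 2) = 22·64 = 1408.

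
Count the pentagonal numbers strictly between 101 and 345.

7

The n-th pentagonal number is n(3n−1)/2.
Smallest index with value > 101: n = 9 (giving 117).
Largest index with value < 345: n = 15 (giving 330).
Indices 9 through 15: 7 terms.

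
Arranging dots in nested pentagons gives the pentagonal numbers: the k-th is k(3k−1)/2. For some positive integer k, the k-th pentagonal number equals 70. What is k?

7

Set n(3n−1)/2 = 70, giving 3n² − n − 140 = 0.
The discriminant is 1 + 24·70 = 1681, and √1681 = 41.
So n = (1 + 41) / 6 = 42/6 = 7.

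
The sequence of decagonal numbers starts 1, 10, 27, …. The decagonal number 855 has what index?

15

Set n(4n−3) = 855, giving 4n² − 3n − 855 = 0.
So n = (3 + 117) / 8 = 120/8 = 15.
Check: 15·(4·15 − 3) = 855. ✓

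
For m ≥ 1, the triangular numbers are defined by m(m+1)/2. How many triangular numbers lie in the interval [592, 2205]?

32

The n-th triangular number is n(n+1)/2.
Smallest index with value ≥ 592: n = 34 (giving 595).
Largest index with value ≤ 2205: n = 65 (giving 2145).
Indices 34 through 65: 32 terms.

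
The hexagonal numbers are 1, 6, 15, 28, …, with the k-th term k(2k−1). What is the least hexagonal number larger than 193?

Solve n(2n−1) > 193 for integer n.
The largest n with value ≤ 193 is 10 (since 190 ≤ 193 < 231), so the first above is n = 11, value 231.

231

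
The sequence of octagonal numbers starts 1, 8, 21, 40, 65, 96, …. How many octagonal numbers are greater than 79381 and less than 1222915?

The n-th octagonal number is n(3n−2).
Smallest index with value > 79381: n = 164 (giving 80360).
Largest index with value < 1222915: n = 638 (giving 1219856).
Indices 164 through 638: 475 terms.

475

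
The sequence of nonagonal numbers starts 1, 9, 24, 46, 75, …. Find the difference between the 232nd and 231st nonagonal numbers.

1618

Consecutive nonagonal numbers differ by 7n − 6: here 7·232 − 6 = 1618.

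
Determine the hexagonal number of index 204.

The 204th hexagonal number is n(2n−1) with n = 204.
204·(2·204 − 1) = 204·407 = 83028.

83028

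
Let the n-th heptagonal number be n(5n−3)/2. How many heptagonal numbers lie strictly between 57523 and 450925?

The n-th heptagonal number is n(5n−3)/2.
Smallest index with value > 57523: n = 152 (giving 57532).
Largest index with value < 450925: n = 424 (giving 448804).
Indices 152 through 424: 273 terms.

273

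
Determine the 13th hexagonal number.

325

The 13th hexagonal number is n(2n−1) with n = 13.
13·(2·13 − 1) = 13·25 = 325.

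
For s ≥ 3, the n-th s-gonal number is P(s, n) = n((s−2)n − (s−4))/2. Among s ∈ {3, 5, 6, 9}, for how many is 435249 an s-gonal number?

1

s = 3: P(3, 932) = 434778 and P(3, 933) = 435711; 435249 is not s-gonal.
s = 5: P(5, 538) = 433897 and P(5, 539) = 435512; 435249 is not s-gonal.
s = 6: P(6, 466) = 433846 and P(6, 467) = 435711; 435249 is not s-gonal.
s = 9: P(9, 353) = 435249. ✓
Hits: s ∈ {9} → 1.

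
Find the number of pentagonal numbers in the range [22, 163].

7

The n-th pentagonal number is n(3n−1)/2.
Smallest index with value ≥ 22: n = 4 (giving 22).
Largest index with value ≤ 163: n = 10 (giving 145).
Indices 4 through 10: 7 terms.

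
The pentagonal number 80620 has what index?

Set n(3n−1)/2 = 80620, giving 3n² − n − 161240 = 0.
So n = (1 + 1391) / 6 = 1392/6 = 232.
Check: 232·(3·232 − 1)/2 = 80620. ✓

232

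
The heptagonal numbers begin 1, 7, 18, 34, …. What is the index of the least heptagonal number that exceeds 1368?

24

Solve n(5n−3)/2 > 1368 for integer n.
The largest n with value ≤ 1368 is 23 (since 1288 ≤ 1368 < 1404), so the first above is n = 24, value 1404.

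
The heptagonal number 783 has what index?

18

Set n(5n−3)/2 = 783, giving 5n² − 3n − 1566 = 0.
The discriminant is 9 + 40·783 = 31329, and √31329 = 177.
So n = (3 + 177) / 10 = 180/10 = 18.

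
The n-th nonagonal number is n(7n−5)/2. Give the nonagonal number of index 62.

13299

The 62nd nonagonal number is n(7n−5)/2 with n = 62.
62·(7·62 − 5)/2 = 62·429/2 = 13299.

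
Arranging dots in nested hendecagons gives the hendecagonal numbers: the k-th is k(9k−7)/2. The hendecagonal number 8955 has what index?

45

Set n(9n−7)/2 = 8955, giving 9n² − 7n − 17910 = 0.
The discriminant is 49 + 72·8955 = 644809, and √644809 = 803.
So n = (7 + 803) / 18 = 810/18 = 45.
Check: 45·(9·45 − 7)/2 = 8955. ✓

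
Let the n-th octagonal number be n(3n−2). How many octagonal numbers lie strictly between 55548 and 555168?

294

The n-th octagonal number is n(3n−2).
Smallest index with value > 55548: n = 137 (giving 56033).
Largest index with value < 555168: n = 430 (giving 553840).
Indices 137 through 430: 294 terms.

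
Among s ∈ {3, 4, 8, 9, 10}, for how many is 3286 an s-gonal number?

1

s = 3: P(3, 80) = 3240 and P(3, 81) = 3321; 3286 is not s-gonal.
s = 4: P(4, 57) = 3249 and P(4, 58) = 3364; 3286 is not s-gonal.
s = 8: P(8, 33) = 3201 and P(8, 34) = 3400; 3286 is not s-gonal.
s = 9: P(9, 31) = 3286. ✓
s = 10: P(10, 29) = 3277 and P(10, 30) = 3510; 3286 is not s-gonal.
Hits: s ∈ {9} → 1.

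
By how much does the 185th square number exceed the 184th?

n² − (n−1)² = 2n − 1, so 185² − 184² = 2·185 − 1 = 369.

369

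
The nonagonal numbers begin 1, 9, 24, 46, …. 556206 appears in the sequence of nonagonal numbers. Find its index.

399

Set n(7n−5)/2 = 556206, giving 7n² − 5n − 1112412 = 0.
So n = (5 + 5581) / 14 = 5586/14 = 399.
Check: 399·(7·399 − 5)/2 = 556206. ✓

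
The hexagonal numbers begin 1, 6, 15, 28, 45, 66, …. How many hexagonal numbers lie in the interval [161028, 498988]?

The n-th hexagonal number is n(2n−1).
Smallest index with value ≥ 161028: n = 284 (giving 161028).
Largest index with value ≤ 498988: n = 499 (giving 497503).
Indices 284 through 499: 216 terms.

216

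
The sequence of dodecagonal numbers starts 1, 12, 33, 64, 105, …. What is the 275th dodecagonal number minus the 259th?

42656

275·(5·275 − 4) = 377025 and 259·(5·259 − 4) = 334369.
Difference: 377025 − 334369 = 42656.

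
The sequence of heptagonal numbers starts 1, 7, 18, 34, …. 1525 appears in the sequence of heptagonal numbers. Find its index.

Set n(5n−3)/2 = 1525, giving 5n² − 3n − 3050 = 0.
So n = (3 + 247) / 10 = 250/10 = 25.

25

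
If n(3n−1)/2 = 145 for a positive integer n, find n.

10

Set n(3n−1)/2 = 145, giving 3n² − n − 290 = 0.
The discriminant is 1 + 24·145 = 3481, and √3481 = 59.
So n = (1 + 59) / 6 = 60/6 = 10.
Check: 10·(3·10 − 1)/2 = 145. ✓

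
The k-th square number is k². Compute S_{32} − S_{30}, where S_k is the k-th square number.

124

32² = 1024 and 30² = 900.
Difference: 1024 − 900 = 124.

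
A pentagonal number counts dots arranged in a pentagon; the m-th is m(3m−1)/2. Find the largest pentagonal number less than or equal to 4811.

Solve n(3n−1)/2 ≤ 4811 for integer n.
n = 56 gives 4676 ≤ 4811, while n = 57 gives 4845 > 4811; so the answer is 4676.

4676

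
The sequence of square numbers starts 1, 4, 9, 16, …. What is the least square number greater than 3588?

Solve n² > 3588 for integer n.
The largest n with value ≤ 3588 is 59 (since 3481 ≤ 3588 < 3600), so the first above is n = 60, value 3600.

3600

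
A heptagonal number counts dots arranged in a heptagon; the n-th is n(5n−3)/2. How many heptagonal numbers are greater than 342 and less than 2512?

The n-th heptagonal number is n(5n−3)/2.
Smallest index with value > 342: n = 13 (giving 403).
Largest index with value < 2512: n = 31 (giving 2356).
Indices 13 through 31: 19 terms.

19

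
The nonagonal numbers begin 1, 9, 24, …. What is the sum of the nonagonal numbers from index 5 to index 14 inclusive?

Σ i(7i−5)/2 = (7Σi² − 5Σi) / 2 over i = 5..14.
Σi = 105 − 10 = 95 and Σi² = 1015 − 30 = 985.
(7·985 − 5·95) / 2 = 6420/2 = 3210.

3210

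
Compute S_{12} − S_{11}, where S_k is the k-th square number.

23

n² − (n−1)² = 2n − 1, so 12² − 11² = 2·12 − 1 = 23.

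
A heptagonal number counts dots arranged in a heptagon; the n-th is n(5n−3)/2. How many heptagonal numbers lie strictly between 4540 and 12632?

The n-th heptagonal number is n(5n−3)/2.
Smallest index with value > 4540: n = 43 (giving 4558).
Largest index with value < 12632: n = 71 (giving 12496).
Indices 43 through 71: 29 terms.

29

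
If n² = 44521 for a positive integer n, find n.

211

We need n² = 44521, so n = √44521 = 211.
Check: 211² = 44521. ✓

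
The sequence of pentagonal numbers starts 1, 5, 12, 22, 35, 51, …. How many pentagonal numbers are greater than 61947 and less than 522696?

The n-th pentagonal number is n(3n−1)/2.
Smallest index with value > 61947: n = 204 (giving 62322).
Largest index with value < 522696: n = 590 (giving 521855).
Indices 204 through 590: 387 terms.

387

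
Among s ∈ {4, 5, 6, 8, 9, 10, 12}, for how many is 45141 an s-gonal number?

s = 4: P(4, 212) = 44944 and P(4, 213) = 45369; 45141 is not s-gonal.
s = 5: P(5, 173) = 44807 and P(5, 174) = 45327; 45141 is not s-gonal.
s = 6: P(6, 150) = 44850 and P(6, 151) = 45451; 45141 is not s-gonal.
s = 8: P(8, 123) = 45141. ✓
s = 9: P(9, 113) = 44409 and P(9, 114) = 45201; 45141 is not s-gonal.
s = 10: P(10, 106) = 44626 and P(10, 107) = 45475; 45141 is not s-gonal.
s = 12: P(12, 95) = 44745 and P(12, 96) = 45696; 45141 is not s-gonal.
Hits: s ∈ {8} → 1.

1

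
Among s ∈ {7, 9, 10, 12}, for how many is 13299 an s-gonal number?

s = 7: P(7, 73) = 13213 and P(7, 74) = 13579; 13299 is not s-gonal.
s = 9: P(9, 62) = 13299. ✓
s = 10: P(10, 58) = 13282 and P(10, 59) = 13747; 13299 is not s-gonal.
s = 12: P(12, 51) = 12801 and P(12, 52) = 13312; 13299 is not s-gonal.
Hits: s ∈ {9} → 1.

1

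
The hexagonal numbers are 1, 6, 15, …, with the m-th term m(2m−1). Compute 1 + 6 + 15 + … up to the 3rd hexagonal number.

Σ i(2i−1) = 2Σi² − Σi over i = 1..3.
Σi = 6 and Σi² = 14.
2·14 − 1·6 = 22.

22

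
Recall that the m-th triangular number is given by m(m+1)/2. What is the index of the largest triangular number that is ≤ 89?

Solve n(n+1)/2 ≤ 89 for integer n.
n = 12 gives 78 ≤ 89, while n = 13 gives 91 > 89; so the answer is index 12.

12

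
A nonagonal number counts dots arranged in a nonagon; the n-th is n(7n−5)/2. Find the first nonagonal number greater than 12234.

Solve n(7n−5)/2 > 12234 for integer n.
The largest n with value ≤ 12234 is 59 (since 12036 ≤ 12234 < 12450), so the first above is n = 60, value 12450.

12450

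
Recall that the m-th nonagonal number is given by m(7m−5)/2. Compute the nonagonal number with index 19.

The 19th nonagonal number is n(7n−5)/2 with n = 19.
19·(7·19 − 5)/2 = 19·128/2 = 19·64 = 1216.

1216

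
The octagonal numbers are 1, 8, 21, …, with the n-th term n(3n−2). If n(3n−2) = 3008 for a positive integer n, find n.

Set n(3n−2) = 3008, giving 3n² − 2n − 3008 = 0.
So n = (2 + 190) / 6 = 192/6 = 32.

32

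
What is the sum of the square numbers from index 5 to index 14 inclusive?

Σ_{i=5}^{14} i² = 1015 − 30 = 985.

985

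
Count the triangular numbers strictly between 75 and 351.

14

The n-th triangular number is n(n+1)/2.
Smallest index with value > 75: n = 12 (giving 78).
Largest index with value < 351: n = 25 (giving 325).
Indices 12 through 25: 14 terms.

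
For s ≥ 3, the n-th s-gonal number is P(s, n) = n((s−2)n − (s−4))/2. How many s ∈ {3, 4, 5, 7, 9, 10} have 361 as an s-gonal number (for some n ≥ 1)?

1

s = 3: P(3, 26) = 351 and P(3, 27) = 378; 361 is not s-gonal.
s = 4: P(4, 19) = 361. ✓
s = 5: P(5, 15) = 330 and P(5, 16) = 376; 361 is not s-gonal.
s = 7: P(7, 12) = 342 and P(7, 13) = 403; 361 is not s-gonal.
s = 9: P(9, 10) = 325 and P(9, 11) = 396; 361 is not s-gonal.
s = 10: P(10, 9) = 297 and P(10, 10) = 370; 361 is not s-gonal.
Hits: s ∈ {4} → 1.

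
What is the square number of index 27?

The 27th square number is n² with n = 27.
27² = 729.

729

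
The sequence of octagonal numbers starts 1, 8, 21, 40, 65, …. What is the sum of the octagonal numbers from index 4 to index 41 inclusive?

Σ i(3i−2) = 3Σi² − 2Σi over i = 4..41.
Σi = 861 − 6 = 855 and Σi² = 23821 − 14 = 23807.
3·23807 − 2·855 = 69711.

69711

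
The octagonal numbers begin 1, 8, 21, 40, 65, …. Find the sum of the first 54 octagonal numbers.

158895

Σ i(3i−2) = 3Σi² − 2Σi over i = 1..54.
Σi = 1485 and Σi² = 53955.
3·53955 − 2·1485 = 158895.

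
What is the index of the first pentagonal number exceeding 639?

21

Solve n(3n−1)/2 > 639 for integer n.
The largest n with value ≤ 639 is 20 (since 590 ≤ 639 < 651), so the first above is n = 21, value 651.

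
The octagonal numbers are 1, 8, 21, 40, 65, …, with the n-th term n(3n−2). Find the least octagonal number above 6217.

6256

Solve n(3n−2) > 6217 for integer n.
The largest n with value ≤ 6217 is 45 (since 5985 ≤ 6217 < 6256), so the first above is n = 46, value 6256.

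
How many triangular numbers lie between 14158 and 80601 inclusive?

234

The n-th triangular number is n(n+1)/2.
Smallest index with value ≥ 14158: n = 168 (giving 14196).
Largest index with value ≤ 80601: n = 401 (giving 80601).
Indices 168 through 401: 234 terms.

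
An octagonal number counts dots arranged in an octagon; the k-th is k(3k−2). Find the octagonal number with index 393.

462561

393·(3·393 − 2) = 393·1177 = 462561.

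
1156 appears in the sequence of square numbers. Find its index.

34

We need n² = 1156, so n = √1156 = 34.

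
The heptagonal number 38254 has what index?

124

Set n(5n−3)/2 = 38254, giving 5n² − 3n − 76508 = 0.
The discriminant is 9 + 40·38254 = 1530169, and √1530169 = 1237.
So n = (3 + 1237) / 10 = 1240/10 = 124.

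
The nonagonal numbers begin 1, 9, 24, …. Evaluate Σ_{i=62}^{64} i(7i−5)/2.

41209

Σ i(7i−5)/2 = (7Σi² − 5Σi) / 2 over i = 62..64.
Σi = 2080 − 1891 = 189 and Σi² = 89440 − 77531 = 11909.
(7·11909 − 5·189) / 2 = 82418/2 = 41209.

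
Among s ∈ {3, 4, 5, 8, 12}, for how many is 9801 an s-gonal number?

s = 3: P(3, 139) = 9730 and P(3, 140) = 9870; 9801 is not s-gonal.
s = 4: P(4, 99) = 9801. ✓
s = 5: P(5, 81) = 9801. ✓
s = 8: P(8, 57) = 9633 and P(8, 58) = 9976; 9801 is not s-gonal.
s = 12: P(12, 44) = 9504 and P(12, 45) = 9945; 9801 is not s-gonal.
Hits: s ∈ {4, 5} → 2.

2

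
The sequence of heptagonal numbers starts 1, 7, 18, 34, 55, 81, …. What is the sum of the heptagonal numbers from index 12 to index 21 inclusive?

Σ i(5i−3)/2 = (5Σi² − 3Σi) / 2 over i = 12..21.
Σi = 231 − 66 = 165 and Σi² = 3311 − 506 = 2805.
(5·2805 − 3·165) / 2 = 13530/2 = 6765.

6765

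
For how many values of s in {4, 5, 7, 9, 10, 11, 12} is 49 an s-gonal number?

s = 4: P(4, 7) = 49. ✓
s = 5: P(5, 5) = 35 and P(5, 6) = 51; 49 is not s-gonal.
s = 7: P(7, 4) = 34 and P(7, 5) = 55; 49 is not s-gonal.
s = 9: P(9, 4) = 46 and P(9, 5) = 75; 49 is not s-gonal.
s = 10: P(10, 3) = 27 and P(10, 4) = 52; 49 is not s-gonal.
s = 11: P(11, 3) = 30 and P(11, 4) = 58; 49 is not s-gonal.
s = 12: P(12, 3) = 33 and P(12, 4) = 64; 49 is not s-gonal.
Hits: s ∈ {4} → 1.

1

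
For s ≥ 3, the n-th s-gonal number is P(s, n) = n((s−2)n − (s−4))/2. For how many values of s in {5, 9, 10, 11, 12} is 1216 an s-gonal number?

2

s = 5: P(5, 28) = 1162 and P(5, 29) = 1247; 1216 is not s-gonal.
s = 9: P(9, 19) = 1216. ✓
s = 10: P(10, 17) = 1105 and P(10, 18) = 1242; 1216 is not s-gonal.
s = 11: P(11, 16) = 1096 and P(11, 17) = 1241; 1216 is not s-gonal.
s = 12: P(12, 16) = 1216. ✓
Hits: s ∈ {9, 12} → 2.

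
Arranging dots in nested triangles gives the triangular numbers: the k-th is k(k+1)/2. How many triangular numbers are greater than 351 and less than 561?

6

The n-th triangular number is n(n+1)/2.
Smallest index with value > 351: n = 27 (giving 378).
Largest index with value < 561: n = 32 (giving 528).
Indices 27 through 32: 6 terms.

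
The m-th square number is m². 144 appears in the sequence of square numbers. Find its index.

We need n² = 144, so n = √144 = 12.

12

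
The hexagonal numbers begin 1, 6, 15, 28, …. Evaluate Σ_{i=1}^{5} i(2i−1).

Σ i(2i−1) = 2Σi² − Σi over i = 1..5.
Σi = 15 and Σi² = 55.
2·55 − 1·15 = 95.

95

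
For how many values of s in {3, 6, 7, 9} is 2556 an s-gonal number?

2

s = 3: P(3, 71) = 2556. ✓
s = 6: P(6, 36) = 2556. ✓
s = 7: P(7, 32) = 2512 and P(7, 33) = 2673; 2556 is not s-gonal.
s = 9: P(9, 27) = 2484 and P(9, 28) = 2674; 2556 is not s-gonal.
Hits: s ∈ {3, 6} → 2.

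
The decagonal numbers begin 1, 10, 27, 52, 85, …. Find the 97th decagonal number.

The 97th decagonal number is n(4n−3) with n = 97.
97·(4·97 − 3) = 97·385 = 37345.

37345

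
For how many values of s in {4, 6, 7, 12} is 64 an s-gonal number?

s = 4: P(4, 8) = 64. ✓
s = 6: P(6, 5) = 45 and P(6, 6) = 66; 64 is not s-gonal.
s = 7: P(7, 5) = 55 and P(7, 6) = 81; 64 is not s-gonal.
s = 12: P(12, 4) = 64. ✓
Hits: s ∈ {4, 12} → 2.

2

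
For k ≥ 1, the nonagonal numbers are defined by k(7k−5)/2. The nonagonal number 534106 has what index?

Set n(7n−5)/2 = 534106, giving 7n² − 5n − 1068212 = 0.
The discriminant is 25 + 56·534106 = 29909961, and √29909961 = 5469.
So n = (5 + 5469) / 14 = 5474/14 = 391.
Check: 391·(7·391 − 5)/2 = 534106. ✓

391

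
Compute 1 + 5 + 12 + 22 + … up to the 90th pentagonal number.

Σ i(3i−1)/2 = (3Σi² − Σi) / 2 over i = 1..90.
Σi = 4095 and Σi² = 247065.
(3·247065 − 1·4095) / 2 = 737100/2 = 368550.

368550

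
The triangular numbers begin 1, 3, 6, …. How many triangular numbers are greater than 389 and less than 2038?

The n-th triangular number is n(n+1)/2.
Smallest index with value > 389: n = 28 (giving 406).
Largest index with value < 2038: n = 63 (giving 2016).
Indices 28 through 63: 36 terms.

36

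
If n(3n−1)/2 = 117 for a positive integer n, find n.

Set n(3n−1)/2 = 117, giving 3n² − n − 234 = 0.
The discriminant is 1 + 24·117 = 2809, and √2809 = 53.
So n = (1 + 53) / 6 = 54/6 = 9.

9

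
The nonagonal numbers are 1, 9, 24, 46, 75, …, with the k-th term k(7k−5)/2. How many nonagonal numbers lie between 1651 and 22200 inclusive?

The n-th nonagonal number is n(7n−5)/2.
Smallest index with value ≥ 1651: n = 23 (giving 1794).
Largest index with value ≤ 22200: n = 80 (giving 22200).
Indices 23 through 80: 58 terms.

58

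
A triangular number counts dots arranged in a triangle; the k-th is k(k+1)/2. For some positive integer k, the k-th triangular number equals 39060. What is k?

Set n(n+1)/2 = 39060, giving n² + n − 78120 = 0.
The discriminant is 1 + 8·39060 = 312481, and √312481 = 559.
So n = (-1 + 559) / 2 = 558/2 = 279.
Check: 279·280/2 = 39060. ✓

279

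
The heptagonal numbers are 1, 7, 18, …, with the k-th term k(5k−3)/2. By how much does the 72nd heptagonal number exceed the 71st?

Consecutive heptagonal numbers differ by 5n − 4: here 5·72 − 4 = 356.

356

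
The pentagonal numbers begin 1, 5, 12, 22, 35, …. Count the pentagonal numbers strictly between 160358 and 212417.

The n-th pentagonal number is n(3n−1)/2.
Smallest index with value > 160358: n = 328 (giving 161212).
Largest index with value < 212417: n = 376 (giving 211876).
Indices 328 through 376: 49 terms.

49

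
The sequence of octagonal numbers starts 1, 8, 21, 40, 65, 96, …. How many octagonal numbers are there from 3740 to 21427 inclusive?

49

The n-th octagonal number is n(3n−2).
Smallest index with value ≥ 3740: n = 36 (giving 3816).
Largest index with value ≤ 21427: n = 84 (giving 21000).
Indices 36 through 84: 49 terms.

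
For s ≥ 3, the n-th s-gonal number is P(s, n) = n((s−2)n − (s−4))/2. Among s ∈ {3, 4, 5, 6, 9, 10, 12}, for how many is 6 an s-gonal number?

s = 3: P(3, 3) = 6. ✓
s = 4: P(4, 2) = 4 and P(4, 3) = 9; 6 is not s-gonal.
s = 5: P(5, 2) = 5 and P(5, 3) = 12; 6 is not s-gonal.
s = 6: P(6, 2) = 6. ✓
s = 9: P(9, 1) = 1 and P(9, 2) = 9; 6 is not s-gonal.
s = 10: P(10, 1) = 1 and P(10, 2) = 10; 6 is not s-gonal.
s = 12: P(12, 1) = 1 and P(12, 2) = 12; 6 is not s-gonal.
Hits: s ∈ {3, 6} → 2.

2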